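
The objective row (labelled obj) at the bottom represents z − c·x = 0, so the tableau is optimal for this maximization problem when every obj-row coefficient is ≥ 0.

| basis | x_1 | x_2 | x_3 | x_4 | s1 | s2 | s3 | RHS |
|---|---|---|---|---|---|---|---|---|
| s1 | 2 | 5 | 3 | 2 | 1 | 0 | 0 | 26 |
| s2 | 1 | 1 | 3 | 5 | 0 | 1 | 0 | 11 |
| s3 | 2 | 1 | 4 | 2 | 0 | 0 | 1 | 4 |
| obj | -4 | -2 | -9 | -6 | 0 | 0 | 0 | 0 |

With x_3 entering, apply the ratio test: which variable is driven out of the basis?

s3

Column x_3 entries and ratios — s1: 26/3 = 26/3; s2: 11/3 = 11/3; s3: 4/4 = 1.
Smallest ratio is 1 in the row of s3, so s3 leaves.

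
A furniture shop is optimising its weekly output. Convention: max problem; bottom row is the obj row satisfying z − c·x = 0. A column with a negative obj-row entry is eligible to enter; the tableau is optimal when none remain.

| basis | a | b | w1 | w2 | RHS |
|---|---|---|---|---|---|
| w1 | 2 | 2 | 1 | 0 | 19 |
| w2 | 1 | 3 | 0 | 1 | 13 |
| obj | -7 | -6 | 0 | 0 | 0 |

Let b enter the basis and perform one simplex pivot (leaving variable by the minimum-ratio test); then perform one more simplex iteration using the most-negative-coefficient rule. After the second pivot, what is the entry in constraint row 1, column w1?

Ratio test on column b — row 1: 19/2 = 19/2; row 2: 13/3 = 13/3. Minimum is 13/3 at row 2 (w2 leaves); pivot element 3.
Divide row 2 by 3; eliminate column b from the other rows.
Second iteration: most negative obj-row entry is -5 in column a, so a enters.
Ratio test on column a — row 1: (31/3)/(4/3) = 31/4; row 2: (13/3)/(1/3) = 13. Minimum is 31/4 at row 1 (w1 leaves); pivot element 4/3.
Divide row 1 by 4/3; eliminate column a from the other rows.
After both pivots, the entry at constraint row 1, column w1 is 3/4.

3/4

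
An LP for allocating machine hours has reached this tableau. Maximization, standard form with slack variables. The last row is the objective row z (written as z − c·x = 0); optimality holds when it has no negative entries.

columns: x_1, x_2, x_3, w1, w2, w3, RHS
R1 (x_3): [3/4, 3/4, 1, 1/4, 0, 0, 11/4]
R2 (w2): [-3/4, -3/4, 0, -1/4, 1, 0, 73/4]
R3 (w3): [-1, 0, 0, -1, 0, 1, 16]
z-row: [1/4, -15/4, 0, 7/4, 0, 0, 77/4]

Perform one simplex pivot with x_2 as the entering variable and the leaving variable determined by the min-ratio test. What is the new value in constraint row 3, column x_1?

Ratio test on column x_2 — row 1: (11/4)/(3/4) = 11/3; row 2: entry -3/4 ≤ 0; row 3: entry 0 ≤ 0. Minimum is 11/3 at row 1 (x_3 leaves); pivot element 3/4.
Divide row 1 by 3/4; eliminate column x_2 from the other rows.
Row 3 update in column x_1: -1 − 0·1 = -1.

-1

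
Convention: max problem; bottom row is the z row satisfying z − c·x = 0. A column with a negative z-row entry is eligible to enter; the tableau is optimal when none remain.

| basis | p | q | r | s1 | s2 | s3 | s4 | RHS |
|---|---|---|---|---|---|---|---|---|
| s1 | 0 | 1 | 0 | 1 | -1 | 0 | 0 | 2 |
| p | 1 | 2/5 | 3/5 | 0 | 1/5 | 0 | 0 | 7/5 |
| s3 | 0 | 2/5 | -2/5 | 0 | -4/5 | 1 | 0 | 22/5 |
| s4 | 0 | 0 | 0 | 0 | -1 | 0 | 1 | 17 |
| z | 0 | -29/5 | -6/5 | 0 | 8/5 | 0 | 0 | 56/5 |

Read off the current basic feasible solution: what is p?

p is basic (row 2); its value is the RHS of that row, 7/5.

7/5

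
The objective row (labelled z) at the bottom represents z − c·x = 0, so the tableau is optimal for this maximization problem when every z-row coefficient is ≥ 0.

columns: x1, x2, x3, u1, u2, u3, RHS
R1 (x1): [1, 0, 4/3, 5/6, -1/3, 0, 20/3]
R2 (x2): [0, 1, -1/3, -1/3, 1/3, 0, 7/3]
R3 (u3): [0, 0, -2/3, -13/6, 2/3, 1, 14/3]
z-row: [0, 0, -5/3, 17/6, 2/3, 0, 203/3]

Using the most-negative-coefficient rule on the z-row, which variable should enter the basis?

x3

Negative z-row entries: x3: -5/3.
The most negative is -5/3 in column x3, so x3 enters.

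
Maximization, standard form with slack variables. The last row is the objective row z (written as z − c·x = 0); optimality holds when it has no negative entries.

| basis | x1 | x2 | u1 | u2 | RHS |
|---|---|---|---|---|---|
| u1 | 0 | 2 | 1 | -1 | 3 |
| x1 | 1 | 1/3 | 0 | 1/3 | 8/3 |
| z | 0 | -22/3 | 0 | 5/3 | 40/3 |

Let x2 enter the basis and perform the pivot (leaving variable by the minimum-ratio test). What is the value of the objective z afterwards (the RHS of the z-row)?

Ratio test on column x2 — row 1: 3/2 = 3/2; row 2: (8/3)/(1/3) = 8. Minimum is 3/2 at row 1 (u1 leaves); pivot element 2.
Pivot on row 1; the z-row RHS becomes 40/3 − (-22/3)·(3/2) = 73/3.

73/3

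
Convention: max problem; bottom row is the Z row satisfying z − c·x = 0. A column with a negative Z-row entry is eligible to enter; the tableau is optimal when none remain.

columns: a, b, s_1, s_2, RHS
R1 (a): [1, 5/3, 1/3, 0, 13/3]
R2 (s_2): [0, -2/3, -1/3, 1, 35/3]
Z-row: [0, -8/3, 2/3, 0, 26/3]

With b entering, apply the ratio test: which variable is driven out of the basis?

Column b entries and ratios — a: (13/3)/(5/3) = 13/5; s_2: -2/3 ≤ 0, skip.
Smallest ratio is 13/5 in the row of a, so a leaves.

a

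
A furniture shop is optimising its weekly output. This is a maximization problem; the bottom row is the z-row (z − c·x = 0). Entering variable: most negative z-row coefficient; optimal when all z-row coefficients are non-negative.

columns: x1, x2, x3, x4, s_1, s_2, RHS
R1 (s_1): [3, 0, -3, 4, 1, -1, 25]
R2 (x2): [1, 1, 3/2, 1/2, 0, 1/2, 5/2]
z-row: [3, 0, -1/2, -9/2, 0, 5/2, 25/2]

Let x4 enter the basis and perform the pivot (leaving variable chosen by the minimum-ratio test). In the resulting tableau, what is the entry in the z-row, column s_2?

7

Ratio test on column x4 — row 1: 25/4 = 25/4; row 2: (5/2)/(1/2) = 5. Minimum is 5 at row 2 (x2 leaves); pivot element 1/2.
Divide row 2 by 1/2; eliminate column x4 from the other rows.
z-row update in column s_2: 5/2 − (-9/2)·1 = 7.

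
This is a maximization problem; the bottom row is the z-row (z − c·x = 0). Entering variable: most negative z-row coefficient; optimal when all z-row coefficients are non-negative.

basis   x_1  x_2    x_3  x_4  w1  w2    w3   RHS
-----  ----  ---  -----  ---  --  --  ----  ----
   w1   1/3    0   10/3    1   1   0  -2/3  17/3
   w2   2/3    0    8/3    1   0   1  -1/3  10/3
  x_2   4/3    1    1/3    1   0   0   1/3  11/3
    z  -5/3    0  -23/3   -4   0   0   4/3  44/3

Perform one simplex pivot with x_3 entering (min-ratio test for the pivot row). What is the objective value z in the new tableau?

Ratio test on column x_3 — row 1: (17/3)/(10/3) = 17/10; row 2: (10/3)/(8/3) = 5/4; row 3: (11/3)/(1/3) = 11. Minimum is 5/4 at row 2 (w2 leaves); pivot element 8/3.
Pivot on row 2; the z-row RHS becomes 44/3 − (-23/3)·(5/4) = 97/4.

97/4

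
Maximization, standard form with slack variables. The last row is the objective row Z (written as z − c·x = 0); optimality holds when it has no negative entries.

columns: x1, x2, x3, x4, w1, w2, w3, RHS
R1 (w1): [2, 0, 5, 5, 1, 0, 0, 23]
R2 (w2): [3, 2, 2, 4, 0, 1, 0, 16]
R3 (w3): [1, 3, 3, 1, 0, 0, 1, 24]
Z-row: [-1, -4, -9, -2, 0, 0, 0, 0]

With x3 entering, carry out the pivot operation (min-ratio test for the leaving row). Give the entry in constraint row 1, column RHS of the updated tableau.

23/5

Ratio test on column x3 — row 1: 23/5 = 23/5; row 2: 16/2 = 8; row 3: 24/3 = 8. Minimum is 23/5 at row 1 (w1 leaves); pivot element 5.
Divide row 1 by 5; eliminate column x3 from the other rows.
In the new row 1, the RHS entry is the old entry divided by the pivot: 23/5 = 23/5.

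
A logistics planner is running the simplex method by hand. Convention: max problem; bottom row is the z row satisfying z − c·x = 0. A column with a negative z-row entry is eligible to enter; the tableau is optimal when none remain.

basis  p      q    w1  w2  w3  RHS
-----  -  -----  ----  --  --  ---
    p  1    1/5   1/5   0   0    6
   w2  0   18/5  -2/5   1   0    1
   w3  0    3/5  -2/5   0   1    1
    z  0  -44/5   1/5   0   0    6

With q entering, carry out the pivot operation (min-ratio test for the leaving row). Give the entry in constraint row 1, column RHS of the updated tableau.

107/18

Ratio test on column q — row 1: 6/(1/5) = 30; row 2: 1/(18/5) = 5/18; row 3: 1/(3/5) = 5/3. Minimum is 5/18 at row 2 (w2 leaves); pivot element 18/5.
Divide row 2 by 18/5; eliminate column q from the other rows.
Row 1 update in column RHS: 6 − (1/5)·(5/18) = 107/18.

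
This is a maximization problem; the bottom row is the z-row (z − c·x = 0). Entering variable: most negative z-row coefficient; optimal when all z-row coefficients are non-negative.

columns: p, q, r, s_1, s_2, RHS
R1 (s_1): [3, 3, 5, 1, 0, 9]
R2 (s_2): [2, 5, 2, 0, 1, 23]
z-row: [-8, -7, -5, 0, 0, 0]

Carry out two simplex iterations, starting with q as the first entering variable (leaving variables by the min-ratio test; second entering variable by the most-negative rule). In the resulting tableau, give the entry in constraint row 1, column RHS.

Ratio test on column q — row 1: 9/3 = 3; row 2: 23/5 = 23/5. Minimum is 3 at row 1 (s_1 leaves); pivot element 3.
Divide row 1 by 3; eliminate column q from the other rows.
Second iteration: most negative z-row entry is -1 in column p, so p enters.
Ratio test on column p — row 1: 3/1 = 3; row 2: entry -3 ≤ 0. Minimum is 3 at row 1 (q leaves); pivot element 1.
Divide row 1 by 1; eliminate column p from the other rows.
After both pivots, the entry at constraint row 1, column RHS is 3.

3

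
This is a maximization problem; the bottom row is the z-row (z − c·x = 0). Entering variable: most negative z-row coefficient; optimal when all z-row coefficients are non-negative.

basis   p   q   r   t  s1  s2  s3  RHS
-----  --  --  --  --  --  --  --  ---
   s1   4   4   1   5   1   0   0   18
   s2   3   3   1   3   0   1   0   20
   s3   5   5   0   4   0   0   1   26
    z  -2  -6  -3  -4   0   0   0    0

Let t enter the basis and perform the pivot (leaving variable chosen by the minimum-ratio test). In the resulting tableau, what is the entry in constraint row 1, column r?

Ratio test on column t — row 1: 18/5 = 18/5; row 2: 20/3 = 20/3; row 3: 26/4 = 13/2. Minimum is 18/5 at row 1 (s1 leaves); pivot element 5.
Divide row 1 by 5; eliminate column t from the other rows.
In the new row 1, the r entry is the old entry divided by the pivot: 1/5 = 1/5.

1/5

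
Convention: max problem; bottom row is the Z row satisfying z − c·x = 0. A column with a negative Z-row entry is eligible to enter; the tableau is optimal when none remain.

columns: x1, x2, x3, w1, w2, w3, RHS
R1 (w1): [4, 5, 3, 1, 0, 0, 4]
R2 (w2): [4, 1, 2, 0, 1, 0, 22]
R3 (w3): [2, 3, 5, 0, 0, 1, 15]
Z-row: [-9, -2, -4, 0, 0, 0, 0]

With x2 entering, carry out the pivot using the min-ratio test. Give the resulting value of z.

Ratio test on column x2 — row 1: 4/5 = 4/5; row 2: 22/1 = 22; row 3: 15/3 = 5. Minimum is 4/5 at row 1 (w1 leaves); pivot element 5.
Pivot on row 1; the Z-row RHS becomes 0 − (-2)·(4/5) = 8/5.

8/5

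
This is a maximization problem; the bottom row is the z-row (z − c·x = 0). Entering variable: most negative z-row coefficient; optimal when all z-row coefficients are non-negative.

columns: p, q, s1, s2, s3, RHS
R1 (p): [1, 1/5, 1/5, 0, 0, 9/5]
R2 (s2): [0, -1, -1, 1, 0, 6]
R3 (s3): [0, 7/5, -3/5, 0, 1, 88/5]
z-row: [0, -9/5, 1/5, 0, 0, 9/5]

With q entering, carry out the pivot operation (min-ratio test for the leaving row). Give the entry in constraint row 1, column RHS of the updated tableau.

9

Ratio test on column q — row 1: (9/5)/(1/5) = 9; row 2: entry -1 ≤ 0; row 3: (88/5)/(7/5) = 88/7. Minimum is 9 at row 1 (p leaves); pivot element 1/5.
Divide row 1 by 1/5; eliminate column q from the other rows.
In the new row 1, the RHS entry is the old entry divided by the pivot: (9/5)/(1/5) = 9.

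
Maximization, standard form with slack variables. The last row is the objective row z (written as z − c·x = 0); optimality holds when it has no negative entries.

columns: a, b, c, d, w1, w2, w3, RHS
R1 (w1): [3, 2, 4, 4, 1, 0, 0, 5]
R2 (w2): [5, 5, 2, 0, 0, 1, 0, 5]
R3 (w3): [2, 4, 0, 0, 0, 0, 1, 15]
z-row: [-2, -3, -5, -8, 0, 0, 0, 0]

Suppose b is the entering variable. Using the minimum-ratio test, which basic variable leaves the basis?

Column b entries and ratios — w1: 5/2 = 5/2; w2: 5/5 = 1; w3: 15/4 = 15/4.
Smallest ratio is 1 in the row of w2, so w2 leaves.

w2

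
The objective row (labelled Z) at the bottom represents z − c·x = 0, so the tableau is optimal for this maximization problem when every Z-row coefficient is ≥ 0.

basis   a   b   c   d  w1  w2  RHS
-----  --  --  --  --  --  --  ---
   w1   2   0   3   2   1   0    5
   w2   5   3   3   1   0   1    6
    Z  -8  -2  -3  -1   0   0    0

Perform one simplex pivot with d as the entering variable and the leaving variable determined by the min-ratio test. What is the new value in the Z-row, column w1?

Ratio test on column d — row 1: 5/2 = 5/2; row 2: 6/1 = 6. Minimum is 5/2 at row 1 (w1 leaves); pivot element 2.
Divide row 1 by 2; eliminate column d from the other rows.
Z-row update in column w1: 0 − (-1)·(1/2) = 1/2.

1/2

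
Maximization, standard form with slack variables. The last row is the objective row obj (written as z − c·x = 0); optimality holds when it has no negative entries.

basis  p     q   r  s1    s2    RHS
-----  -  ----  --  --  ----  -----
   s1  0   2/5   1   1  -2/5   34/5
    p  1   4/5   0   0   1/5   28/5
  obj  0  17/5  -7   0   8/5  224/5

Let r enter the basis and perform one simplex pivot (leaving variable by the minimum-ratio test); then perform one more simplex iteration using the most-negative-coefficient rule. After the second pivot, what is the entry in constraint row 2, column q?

4

Ratio test on column r — row 1: (34/5)/1 = 34/5; row 2: entry 0 ≤ 0. Minimum is 34/5 at row 1 (s1 leaves); pivot element 1.
Divide row 1 by 1; eliminate column r from the other rows.
Second iteration: most negative obj-row entry is -6/5 in column s2, so s2 enters.
Ratio test on column s2 — row 1: entry -2/5 ≤ 0; row 2: (28/5)/(1/5) = 28. Minimum is 28 at row 2 (p leaves); pivot element 1/5.
Divide row 2 by 1/5; eliminate column s2 from the other rows.
After both pivots, the entry at constraint row 2, column q is 4.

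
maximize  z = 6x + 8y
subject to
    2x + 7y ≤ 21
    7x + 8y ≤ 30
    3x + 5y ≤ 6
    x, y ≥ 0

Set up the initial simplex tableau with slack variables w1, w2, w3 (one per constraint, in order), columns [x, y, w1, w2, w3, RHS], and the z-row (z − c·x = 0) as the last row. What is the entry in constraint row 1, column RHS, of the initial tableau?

21

The RHS of constraint 1 is b_1 = 21.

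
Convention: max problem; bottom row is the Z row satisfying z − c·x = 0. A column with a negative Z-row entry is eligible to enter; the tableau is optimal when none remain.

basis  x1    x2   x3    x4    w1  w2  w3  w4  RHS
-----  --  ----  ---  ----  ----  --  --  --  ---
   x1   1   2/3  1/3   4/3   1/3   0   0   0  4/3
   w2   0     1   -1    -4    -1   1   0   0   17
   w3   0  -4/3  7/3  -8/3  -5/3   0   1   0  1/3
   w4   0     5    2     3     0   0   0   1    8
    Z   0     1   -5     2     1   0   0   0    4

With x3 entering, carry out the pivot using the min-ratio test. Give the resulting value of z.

Ratio test on column x3 — row 1: (4/3)/(1/3) = 4; row 2: entry -1 ≤ 0; row 3: (1/3)/(7/3) = 1/7; row 4: 8/2 = 4. Minimum is 1/7 at row 3 (w3 leaves); pivot element 7/3.
Pivot on row 3; the Z-row RHS becomes 4 − (-5)·(1/7) = 33/7.

33/7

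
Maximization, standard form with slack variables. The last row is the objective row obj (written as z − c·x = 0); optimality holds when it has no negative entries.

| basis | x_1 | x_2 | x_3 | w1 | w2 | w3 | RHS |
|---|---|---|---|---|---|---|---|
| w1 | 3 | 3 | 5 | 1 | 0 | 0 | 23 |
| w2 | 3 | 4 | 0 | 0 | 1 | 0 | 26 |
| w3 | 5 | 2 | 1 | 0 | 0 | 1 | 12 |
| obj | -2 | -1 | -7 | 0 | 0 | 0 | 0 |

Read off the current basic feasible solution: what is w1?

w1 is basic (row 1); its value is the RHS of that row, 23.

23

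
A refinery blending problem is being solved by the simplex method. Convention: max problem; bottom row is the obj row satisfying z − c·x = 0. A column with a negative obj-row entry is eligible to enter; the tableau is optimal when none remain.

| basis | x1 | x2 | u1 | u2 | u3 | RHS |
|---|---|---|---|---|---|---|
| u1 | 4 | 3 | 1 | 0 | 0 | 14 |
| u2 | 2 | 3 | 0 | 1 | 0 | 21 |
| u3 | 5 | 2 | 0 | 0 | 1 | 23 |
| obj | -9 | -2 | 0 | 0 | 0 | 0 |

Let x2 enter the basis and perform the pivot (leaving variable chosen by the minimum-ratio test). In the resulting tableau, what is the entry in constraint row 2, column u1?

Ratio test on column x2 — row 1: 14/3 = 14/3; row 2: 21/3 = 7; row 3: 23/2 = 23/2. Minimum is 14/3 at row 1 (u1 leaves); pivot element 3.
Divide row 1 by 3; eliminate column x2 from the other rows.
Row 2 update in column u1: 0 − 3·(1/3) = -1.

-1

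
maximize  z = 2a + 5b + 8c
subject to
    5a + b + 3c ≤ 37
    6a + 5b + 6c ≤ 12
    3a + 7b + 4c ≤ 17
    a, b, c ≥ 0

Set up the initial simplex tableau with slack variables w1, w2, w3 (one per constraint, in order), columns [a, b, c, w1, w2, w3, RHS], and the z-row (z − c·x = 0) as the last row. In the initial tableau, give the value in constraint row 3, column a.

3

Constraint 3 has coefficient 3 on a.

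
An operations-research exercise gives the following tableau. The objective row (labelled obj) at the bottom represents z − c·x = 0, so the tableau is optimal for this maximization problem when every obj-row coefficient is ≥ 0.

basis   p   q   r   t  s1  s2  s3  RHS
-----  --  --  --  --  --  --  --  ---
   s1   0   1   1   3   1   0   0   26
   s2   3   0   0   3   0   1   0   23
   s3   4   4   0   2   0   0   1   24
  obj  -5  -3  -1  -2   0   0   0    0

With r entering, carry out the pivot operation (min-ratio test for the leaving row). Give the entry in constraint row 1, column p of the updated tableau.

Ratio test on column r — row 1: 26/1 = 26; row 2: entry 0 ≤ 0; row 3: entry 0 ≤ 0. Minimum is 26 at row 1 (s1 leaves); pivot element 1.
Divide row 1 by 1; eliminate column r from the other rows.
In the new row 1, the p entry is the old entry divided by the pivot: 0/1 = 0.

0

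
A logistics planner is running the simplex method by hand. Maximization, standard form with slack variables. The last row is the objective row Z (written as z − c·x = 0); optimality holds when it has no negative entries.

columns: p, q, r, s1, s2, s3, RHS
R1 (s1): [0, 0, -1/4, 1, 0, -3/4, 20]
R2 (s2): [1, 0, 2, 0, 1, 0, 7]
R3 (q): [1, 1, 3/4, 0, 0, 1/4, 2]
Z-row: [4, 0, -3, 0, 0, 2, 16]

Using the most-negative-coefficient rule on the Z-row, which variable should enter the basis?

Negative Z-row entries: r: -3.
The most negative is -3 in column r, so r enters.

r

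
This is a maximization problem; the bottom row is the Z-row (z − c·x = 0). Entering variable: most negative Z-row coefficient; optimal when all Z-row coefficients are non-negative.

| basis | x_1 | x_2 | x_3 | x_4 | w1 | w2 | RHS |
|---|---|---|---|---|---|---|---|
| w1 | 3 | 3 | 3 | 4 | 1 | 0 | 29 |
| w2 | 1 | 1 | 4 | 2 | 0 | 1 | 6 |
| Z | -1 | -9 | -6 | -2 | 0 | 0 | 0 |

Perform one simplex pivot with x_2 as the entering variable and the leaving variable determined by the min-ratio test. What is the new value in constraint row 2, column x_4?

Ratio test on column x_2 — row 1: 29/3 = 29/3; row 2: 6/1 = 6. Minimum is 6 at row 2 (w2 leaves); pivot element 1.
Divide row 2 by 1; eliminate column x_2 from the other rows.
In the new row 2, the x_4 entry is the old entry divided by the pivot: 2/1 = 2.

2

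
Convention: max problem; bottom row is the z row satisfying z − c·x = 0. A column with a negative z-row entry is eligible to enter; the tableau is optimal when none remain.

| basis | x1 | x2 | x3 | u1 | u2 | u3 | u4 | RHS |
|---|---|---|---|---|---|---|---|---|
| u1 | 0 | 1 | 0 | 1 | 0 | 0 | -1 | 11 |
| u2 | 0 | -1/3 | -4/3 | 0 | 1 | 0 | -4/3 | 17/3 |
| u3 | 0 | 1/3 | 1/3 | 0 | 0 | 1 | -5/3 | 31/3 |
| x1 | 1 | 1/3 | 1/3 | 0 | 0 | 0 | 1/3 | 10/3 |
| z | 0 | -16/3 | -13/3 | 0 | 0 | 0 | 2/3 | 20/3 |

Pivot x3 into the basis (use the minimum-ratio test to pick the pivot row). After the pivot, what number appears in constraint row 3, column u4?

Ratio test on column x3 — row 1: entry 0 ≤ 0; row 2: entry -4/3 ≤ 0; row 3: (31/3)/(1/3) = 31; row 4: (10/3)/(1/3) = 10. Minimum is 10 at row 4 (x1 leaves); pivot element 1/3.
Divide row 4 by 1/3; eliminate column x3 from the other rows.
Row 3 update in column u4: -5/3 − (1/3)·1 = -2.

-2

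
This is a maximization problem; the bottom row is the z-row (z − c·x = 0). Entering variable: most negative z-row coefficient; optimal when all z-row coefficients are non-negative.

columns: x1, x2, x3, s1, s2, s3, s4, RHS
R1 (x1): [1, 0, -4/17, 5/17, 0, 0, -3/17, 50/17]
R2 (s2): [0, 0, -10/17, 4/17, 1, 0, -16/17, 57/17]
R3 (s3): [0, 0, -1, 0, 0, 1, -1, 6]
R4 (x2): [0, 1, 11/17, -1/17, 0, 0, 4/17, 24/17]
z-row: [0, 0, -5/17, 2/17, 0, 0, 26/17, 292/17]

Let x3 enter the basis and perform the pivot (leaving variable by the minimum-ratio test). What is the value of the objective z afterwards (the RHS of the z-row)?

196/11

Ratio test on column x3 — row 1: entry -4/17 ≤ 0; row 2: entry -10/17 ≤ 0; row 3: entry -1 ≤ 0; row 4: (24/17)/(11/17) = 24/11. Minimum is 24/11 at row 4 (x2 leaves); pivot element 11/17.
Pivot on row 4; the z-row RHS becomes 292/17 − (-5/17)·(24/11) = 196/11.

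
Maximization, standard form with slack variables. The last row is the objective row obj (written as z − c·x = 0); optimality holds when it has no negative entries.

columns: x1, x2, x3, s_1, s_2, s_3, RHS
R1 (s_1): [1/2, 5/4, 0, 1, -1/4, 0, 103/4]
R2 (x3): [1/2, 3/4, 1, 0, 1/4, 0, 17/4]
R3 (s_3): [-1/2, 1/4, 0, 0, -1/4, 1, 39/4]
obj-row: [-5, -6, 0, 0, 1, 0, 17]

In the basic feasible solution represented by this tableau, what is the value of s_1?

s_1 is basic (row 1); its value is the RHS of that row, 103/4.

103/4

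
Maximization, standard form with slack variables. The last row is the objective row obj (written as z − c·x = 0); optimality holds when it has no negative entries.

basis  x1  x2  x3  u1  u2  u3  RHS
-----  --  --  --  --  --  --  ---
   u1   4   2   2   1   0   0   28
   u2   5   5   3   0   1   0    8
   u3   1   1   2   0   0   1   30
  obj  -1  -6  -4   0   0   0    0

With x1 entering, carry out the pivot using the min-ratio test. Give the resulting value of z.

8/5

Ratio test on column x1 — row 1: 28/4 = 7; row 2: 8/5 = 8/5; row 3: 30/1 = 30. Minimum is 8/5 at row 2 (u2 leaves); pivot element 5.
Pivot on row 2; the obj-row RHS becomes 0 − (-1)·(8/5) = 8/5.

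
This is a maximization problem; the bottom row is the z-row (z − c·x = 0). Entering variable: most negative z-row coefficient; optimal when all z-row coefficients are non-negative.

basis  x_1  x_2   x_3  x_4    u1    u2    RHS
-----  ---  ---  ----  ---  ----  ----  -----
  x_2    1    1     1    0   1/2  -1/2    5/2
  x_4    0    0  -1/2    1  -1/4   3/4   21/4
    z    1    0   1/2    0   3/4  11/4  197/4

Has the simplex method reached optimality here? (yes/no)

Every z-row coefficient is ≥ 0, so the tableau is optimal.

yes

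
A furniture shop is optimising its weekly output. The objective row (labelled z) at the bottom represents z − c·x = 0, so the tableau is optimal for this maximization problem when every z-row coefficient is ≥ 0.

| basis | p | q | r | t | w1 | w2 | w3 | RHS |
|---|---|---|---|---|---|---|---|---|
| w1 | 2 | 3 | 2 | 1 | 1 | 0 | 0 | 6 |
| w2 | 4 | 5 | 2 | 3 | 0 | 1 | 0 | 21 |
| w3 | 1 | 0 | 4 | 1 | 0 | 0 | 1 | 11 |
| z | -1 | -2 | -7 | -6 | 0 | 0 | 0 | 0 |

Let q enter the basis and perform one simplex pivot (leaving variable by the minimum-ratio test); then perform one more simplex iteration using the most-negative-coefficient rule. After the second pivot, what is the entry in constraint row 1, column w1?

Ratio test on column q — row 1: 6/3 = 2; row 2: 21/5 = 21/5; row 3: entry 0 ≤ 0. Minimum is 2 at row 1 (w1 leaves); pivot element 3.
Divide row 1 by 3; eliminate column q from the other rows.
Second iteration: most negative z-row entry is -17/3 in column r, so r enters.
Ratio test on column r — row 1: 2/(2/3) = 3; row 2: entry -4/3 ≤ 0; row 3: 11/4 = 11/4. Minimum is 11/4 at row 3 (w3 leaves); pivot element 4.
Divide row 3 by 4; eliminate column r from the other rows.
After both pivots, the entry at constraint row 1, column w1 is 1/3.

1/3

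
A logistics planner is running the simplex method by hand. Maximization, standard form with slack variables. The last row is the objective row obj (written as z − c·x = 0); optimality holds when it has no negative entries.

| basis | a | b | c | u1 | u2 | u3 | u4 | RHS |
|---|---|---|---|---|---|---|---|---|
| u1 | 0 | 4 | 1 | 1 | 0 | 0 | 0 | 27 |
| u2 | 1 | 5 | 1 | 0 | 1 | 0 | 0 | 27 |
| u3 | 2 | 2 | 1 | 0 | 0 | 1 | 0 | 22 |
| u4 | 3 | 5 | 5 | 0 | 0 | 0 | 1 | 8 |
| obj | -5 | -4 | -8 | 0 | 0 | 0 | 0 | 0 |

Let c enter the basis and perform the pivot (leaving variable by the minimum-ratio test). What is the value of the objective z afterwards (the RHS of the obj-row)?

64/5

Ratio test on column c — row 1: 27/1 = 27; row 2: 27/1 = 27; row 3: 22/1 = 22; row 4: 8/5 = 8/5. Minimum is 8/5 at row 4 (u4 leaves); pivot element 5.
Pivot on row 4; the obj-row RHS becomes 0 − (-8)·(8/5) = 64/5.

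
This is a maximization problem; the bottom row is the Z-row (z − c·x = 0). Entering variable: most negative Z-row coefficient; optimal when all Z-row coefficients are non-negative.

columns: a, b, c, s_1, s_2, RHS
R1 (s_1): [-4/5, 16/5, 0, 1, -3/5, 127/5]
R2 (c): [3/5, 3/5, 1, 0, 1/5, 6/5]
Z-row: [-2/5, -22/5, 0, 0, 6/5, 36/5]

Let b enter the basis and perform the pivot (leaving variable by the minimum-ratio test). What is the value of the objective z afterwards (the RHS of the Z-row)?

16

Ratio test on column b — row 1: (127/5)/(16/5) = 127/16; row 2: (6/5)/(3/5) = 2. Minimum is 2 at row 2 (c leaves); pivot element 3/5.
Pivot on row 2; the Z-row RHS becomes 36/5 − (-22/5)·2 = 16.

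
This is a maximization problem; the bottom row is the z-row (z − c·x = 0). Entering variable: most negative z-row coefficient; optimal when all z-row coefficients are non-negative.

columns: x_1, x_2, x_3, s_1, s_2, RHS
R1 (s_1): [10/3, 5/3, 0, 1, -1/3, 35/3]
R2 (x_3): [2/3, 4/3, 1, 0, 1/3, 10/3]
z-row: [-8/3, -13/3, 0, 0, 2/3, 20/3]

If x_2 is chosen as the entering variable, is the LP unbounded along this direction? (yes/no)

no

Column x_2 has positive entries in row(s) 1, 2, so the ratio test bounds it — not unbounded.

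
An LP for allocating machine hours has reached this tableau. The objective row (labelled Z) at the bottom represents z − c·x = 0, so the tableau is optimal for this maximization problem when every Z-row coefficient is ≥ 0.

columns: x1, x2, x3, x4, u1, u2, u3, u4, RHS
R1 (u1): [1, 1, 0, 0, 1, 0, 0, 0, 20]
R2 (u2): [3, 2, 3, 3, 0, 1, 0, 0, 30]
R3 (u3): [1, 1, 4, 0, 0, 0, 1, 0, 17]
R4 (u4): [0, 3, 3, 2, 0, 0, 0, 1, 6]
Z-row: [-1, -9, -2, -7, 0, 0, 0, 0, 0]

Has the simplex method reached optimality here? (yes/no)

no

The Z-row has a negative entry -9 in column x2, so it is not optimal.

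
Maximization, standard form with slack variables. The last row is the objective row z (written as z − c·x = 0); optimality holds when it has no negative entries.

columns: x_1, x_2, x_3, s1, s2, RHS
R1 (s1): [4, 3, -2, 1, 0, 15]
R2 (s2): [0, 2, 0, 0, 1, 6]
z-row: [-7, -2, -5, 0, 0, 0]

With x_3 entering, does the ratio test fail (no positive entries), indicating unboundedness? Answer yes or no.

Every constraint-row entry in column x_3 is ≤ 0, so increasing x_3 is unbounded.

yes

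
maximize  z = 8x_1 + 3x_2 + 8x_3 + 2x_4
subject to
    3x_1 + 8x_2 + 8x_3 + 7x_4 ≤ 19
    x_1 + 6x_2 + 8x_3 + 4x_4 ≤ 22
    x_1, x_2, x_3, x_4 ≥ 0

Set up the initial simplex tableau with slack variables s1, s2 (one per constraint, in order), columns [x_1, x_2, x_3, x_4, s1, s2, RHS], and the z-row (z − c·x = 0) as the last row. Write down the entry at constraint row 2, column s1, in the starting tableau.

0

Slack s1 belongs to constraint 1; its column is the unit vector e_1, so the entry in row 2 is 0.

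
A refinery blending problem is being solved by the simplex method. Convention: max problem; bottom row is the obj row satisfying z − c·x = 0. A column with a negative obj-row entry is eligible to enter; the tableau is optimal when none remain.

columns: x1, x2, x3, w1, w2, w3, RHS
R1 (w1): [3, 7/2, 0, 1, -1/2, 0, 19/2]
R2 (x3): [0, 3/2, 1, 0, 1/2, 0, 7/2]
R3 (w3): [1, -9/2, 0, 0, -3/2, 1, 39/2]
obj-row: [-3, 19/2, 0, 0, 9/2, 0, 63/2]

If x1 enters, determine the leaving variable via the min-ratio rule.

w1

Column x1 entries and ratios — w1: (19/2)/3 = 19/6; x3: 0 ≤ 0, skip; w3: (39/2)/1 = 39/2.
Smallest ratio is 19/6 in the row of w1, so w1 leaves.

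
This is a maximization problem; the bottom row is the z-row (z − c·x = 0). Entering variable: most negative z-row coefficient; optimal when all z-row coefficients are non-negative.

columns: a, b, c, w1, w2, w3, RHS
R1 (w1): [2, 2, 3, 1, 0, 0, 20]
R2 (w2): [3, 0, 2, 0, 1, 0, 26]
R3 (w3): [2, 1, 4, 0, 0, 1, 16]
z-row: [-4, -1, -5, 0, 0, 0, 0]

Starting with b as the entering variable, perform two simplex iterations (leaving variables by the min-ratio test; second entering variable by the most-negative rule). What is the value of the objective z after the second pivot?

Ratio test on column b — row 1: 20/2 = 10; row 2: entry 0 ≤ 0; row 3: 16/1 = 16. Minimum is 10 at row 1 (w1 leaves); pivot element 2.
Pivot on row 1; the z-row RHS becomes 0 − (-1)·10 = 10.
Next entering variable (most negative z-row entry -7/2): c.
Ratio test on column c — row 1: 10/(3/2) = 20/3; row 2: 26/2 = 13; row 3: 6/(5/2) = 12/5. Minimum is 12/5 at row 3 (w3 leaves); pivot element 5/2.
After the second pivot the z-row RHS is 10 − (-7/2)·(12/5) = 92/5.

92/5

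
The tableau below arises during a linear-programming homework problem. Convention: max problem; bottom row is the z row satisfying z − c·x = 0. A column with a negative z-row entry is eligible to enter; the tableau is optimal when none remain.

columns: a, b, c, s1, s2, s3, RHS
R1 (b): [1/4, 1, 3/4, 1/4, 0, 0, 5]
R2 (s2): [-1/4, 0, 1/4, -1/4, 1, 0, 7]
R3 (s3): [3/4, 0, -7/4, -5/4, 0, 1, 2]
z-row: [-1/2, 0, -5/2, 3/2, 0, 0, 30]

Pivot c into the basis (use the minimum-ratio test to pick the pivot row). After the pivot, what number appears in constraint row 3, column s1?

-2/3

Ratio test on column c — row 1: 5/(3/4) = 20/3; row 2: 7/(1/4) = 28; row 3: entry -7/4 ≤ 0. Minimum is 20/3 at row 1 (b leaves); pivot element 3/4.
Divide row 1 by 3/4; eliminate column c from the other rows.
Row 3 update in column s1: -5/4 − (-7/4)·(1/3) = -2/3.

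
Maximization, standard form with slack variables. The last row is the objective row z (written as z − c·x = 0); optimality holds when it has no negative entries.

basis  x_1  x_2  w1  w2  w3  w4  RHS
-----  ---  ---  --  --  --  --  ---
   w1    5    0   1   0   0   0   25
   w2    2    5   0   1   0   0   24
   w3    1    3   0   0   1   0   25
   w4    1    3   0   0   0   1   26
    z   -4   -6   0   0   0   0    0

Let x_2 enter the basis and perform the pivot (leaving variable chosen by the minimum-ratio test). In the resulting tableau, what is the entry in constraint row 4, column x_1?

Ratio test on column x_2 — row 1: entry 0 ≤ 0; row 2: 24/5 = 24/5; row 3: 25/3 = 25/3; row 4: 26/3 = 26/3. Minimum is 24/5 at row 2 (w2 leaves); pivot element 5.
Divide row 2 by 5; eliminate column x_2 from the other rows.
Row 4 update in column x_1: 1 − 3·(2/5) = -1/5.

-1/5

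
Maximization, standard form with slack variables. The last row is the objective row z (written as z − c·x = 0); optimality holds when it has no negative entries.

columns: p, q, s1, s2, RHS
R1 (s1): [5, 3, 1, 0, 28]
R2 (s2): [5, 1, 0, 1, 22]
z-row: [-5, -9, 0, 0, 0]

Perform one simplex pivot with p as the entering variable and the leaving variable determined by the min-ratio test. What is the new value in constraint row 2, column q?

1/5

Ratio test on column p — row 1: 28/5 = 28/5; row 2: 22/5 = 22/5. Minimum is 22/5 at row 2 (s2 leaves); pivot element 5.
Divide row 2 by 5; eliminate column p from the other rows.
In the new row 2, the q entry is the old entry divided by the pivot: 1/5 = 1/5.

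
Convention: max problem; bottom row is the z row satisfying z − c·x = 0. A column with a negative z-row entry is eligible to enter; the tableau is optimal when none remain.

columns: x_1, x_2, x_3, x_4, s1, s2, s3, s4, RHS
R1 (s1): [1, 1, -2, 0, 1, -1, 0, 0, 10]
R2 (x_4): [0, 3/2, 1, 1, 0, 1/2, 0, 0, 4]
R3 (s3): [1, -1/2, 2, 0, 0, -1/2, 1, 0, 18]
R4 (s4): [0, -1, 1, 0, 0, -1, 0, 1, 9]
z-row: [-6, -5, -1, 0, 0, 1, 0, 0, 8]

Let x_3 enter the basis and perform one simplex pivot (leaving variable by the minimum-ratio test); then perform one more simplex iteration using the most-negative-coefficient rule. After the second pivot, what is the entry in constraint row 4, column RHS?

5

Ratio test on column x_3 — row 1: entry -2 ≤ 0; row 2: 4/1 = 4; row 3: 18/2 = 9; row 4: 9/1 = 9. Minimum is 4 at row 2 (x_4 leaves); pivot element 1.
Divide row 2 by 1; eliminate column x_3 from the other rows.
Second iteration: most negative z-row entry is -6 in column x_1, so x_1 enters.
Ratio test on column x_1 — row 1: 18/1 = 18; row 2: entry 0 ≤ 0; row 3: 10/1 = 10; row 4: entry 0 ≤ 0. Minimum is 10 at row 3 (s3 leaves); pivot element 1.
Divide row 3 by 1; eliminate column x_1 from the other rows.
After both pivots, the entry at constraint row 4, column RHS is 5.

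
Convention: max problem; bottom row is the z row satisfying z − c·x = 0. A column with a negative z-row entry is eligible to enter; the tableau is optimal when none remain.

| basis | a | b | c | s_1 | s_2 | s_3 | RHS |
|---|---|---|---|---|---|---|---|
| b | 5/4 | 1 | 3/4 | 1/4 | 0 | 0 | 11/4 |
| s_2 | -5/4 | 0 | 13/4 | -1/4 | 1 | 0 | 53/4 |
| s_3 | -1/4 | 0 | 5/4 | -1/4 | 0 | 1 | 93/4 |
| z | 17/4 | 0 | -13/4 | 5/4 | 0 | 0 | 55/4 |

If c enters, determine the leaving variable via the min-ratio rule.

b

Column c entries and ratios — b: (11/4)/(3/4) = 11/3; s_2: (53/4)/(13/4) = 53/13; s_3: (93/4)/(5/4) = 93/5.
Smallest ratio is 11/3 in the row of b, so b leaves.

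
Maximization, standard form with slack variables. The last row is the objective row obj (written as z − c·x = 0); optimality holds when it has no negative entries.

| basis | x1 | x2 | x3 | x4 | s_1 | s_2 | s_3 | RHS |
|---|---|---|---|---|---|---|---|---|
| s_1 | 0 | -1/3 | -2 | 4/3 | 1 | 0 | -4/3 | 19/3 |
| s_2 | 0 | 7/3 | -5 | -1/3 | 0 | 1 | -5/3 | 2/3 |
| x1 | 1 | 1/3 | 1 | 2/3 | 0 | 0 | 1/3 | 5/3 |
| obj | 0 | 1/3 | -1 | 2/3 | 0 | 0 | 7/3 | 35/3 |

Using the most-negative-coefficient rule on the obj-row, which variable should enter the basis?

Negative obj-row entries: x3: -1.
The most negative is -1 in column x3, so x3 enters.

x3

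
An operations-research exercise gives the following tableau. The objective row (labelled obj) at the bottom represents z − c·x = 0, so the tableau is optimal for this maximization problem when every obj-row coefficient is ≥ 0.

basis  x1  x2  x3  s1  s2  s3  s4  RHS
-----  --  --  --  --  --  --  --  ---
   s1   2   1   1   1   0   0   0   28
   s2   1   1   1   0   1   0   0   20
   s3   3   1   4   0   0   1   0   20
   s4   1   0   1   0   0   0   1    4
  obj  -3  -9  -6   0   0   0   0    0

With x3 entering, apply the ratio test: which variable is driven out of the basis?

Column x3 entries and ratios — s1: 28/1 = 28; s2: 20/1 = 20; s3: 20/4 = 5; s4: 4/1 = 4.
Smallest ratio is 4 in the row of s4, so s4 leaves.

s4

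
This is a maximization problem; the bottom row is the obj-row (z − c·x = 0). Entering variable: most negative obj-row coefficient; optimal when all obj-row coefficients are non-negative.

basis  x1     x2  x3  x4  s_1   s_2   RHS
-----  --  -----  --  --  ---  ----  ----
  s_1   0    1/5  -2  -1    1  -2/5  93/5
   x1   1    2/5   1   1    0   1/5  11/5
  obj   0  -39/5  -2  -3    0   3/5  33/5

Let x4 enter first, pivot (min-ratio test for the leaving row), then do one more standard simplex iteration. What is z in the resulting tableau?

99/2

Ratio test on column x4 — row 1: entry -1 ≤ 0; row 2: (11/5)/1 = 11/5. Minimum is 11/5 at row 2 (x1 leaves); pivot element 1.
Pivot on row 2; the obj-row RHS becomes 33/5 − (-3)·(11/5) = 66/5.
Next entering variable (most negative obj-row entry -33/5): x2.
Ratio test on column x2 — row 1: (104/5)/(3/5) = 104/3; row 2: (11/5)/(2/5) = 11/2. Minimum is 11/2 at row 2 (x4 leaves); pivot element 2/5.
After the second pivot the obj-row RHS is 66/5 − (-33/5)·(11/2) = 99/2.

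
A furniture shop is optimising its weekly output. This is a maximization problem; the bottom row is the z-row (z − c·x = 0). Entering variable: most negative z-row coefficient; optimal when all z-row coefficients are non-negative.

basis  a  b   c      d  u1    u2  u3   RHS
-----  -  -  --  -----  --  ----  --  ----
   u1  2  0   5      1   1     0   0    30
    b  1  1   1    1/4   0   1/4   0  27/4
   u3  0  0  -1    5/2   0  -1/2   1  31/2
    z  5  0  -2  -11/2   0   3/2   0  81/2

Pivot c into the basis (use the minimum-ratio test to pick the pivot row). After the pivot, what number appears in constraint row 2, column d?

Ratio test on column c — row 1: 30/5 = 6; row 2: (27/4)/1 = 27/4; row 3: entry -1 ≤ 0. Minimum is 6 at row 1 (u1 leaves); pivot element 5.
Divide row 1 by 5; eliminate column c from the other rows.
Row 2 update in column d: 1/4 − 1·(1/5) = 1/20.

1/20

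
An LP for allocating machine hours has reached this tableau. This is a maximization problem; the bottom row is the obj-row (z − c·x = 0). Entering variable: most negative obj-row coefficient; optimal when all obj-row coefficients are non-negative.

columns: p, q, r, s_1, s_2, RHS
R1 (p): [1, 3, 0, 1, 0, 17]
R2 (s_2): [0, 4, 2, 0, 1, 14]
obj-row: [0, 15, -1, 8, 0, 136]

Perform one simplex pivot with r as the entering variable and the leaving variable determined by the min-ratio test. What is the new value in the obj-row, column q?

17

Ratio test on column r — row 1: entry 0 ≤ 0; row 2: 14/2 = 7. Minimum is 7 at row 2 (s_2 leaves); pivot element 2.
Divide row 2 by 2; eliminate column r from the other rows.
obj-row update in column q: 15 − (-1)·2 = 17.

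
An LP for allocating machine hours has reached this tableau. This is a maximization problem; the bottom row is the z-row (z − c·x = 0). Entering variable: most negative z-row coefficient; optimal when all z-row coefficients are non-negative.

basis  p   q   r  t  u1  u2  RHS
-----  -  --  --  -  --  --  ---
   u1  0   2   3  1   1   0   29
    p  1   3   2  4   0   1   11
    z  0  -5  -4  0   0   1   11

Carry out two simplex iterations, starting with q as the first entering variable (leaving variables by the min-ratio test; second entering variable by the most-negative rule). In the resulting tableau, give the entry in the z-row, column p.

2

Ratio test on column q — row 1: 29/2 = 29/2; row 2: 11/3 = 11/3. Minimum is 11/3 at row 2 (p leaves); pivot element 3.
Divide row 2 by 3; eliminate column q from the other rows.
Second iteration: most negative z-row entry is -2/3 in column r, so r enters.
Ratio test on column r — row 1: (65/3)/(5/3) = 13; row 2: (11/3)/(2/3) = 11/2. Minimum is 11/2 at row 2 (q leaves); pivot element 2/3.
Divide row 2 by 2/3; eliminate column r from the other rows.
After both pivots, the entry at the z-row, column p is 2.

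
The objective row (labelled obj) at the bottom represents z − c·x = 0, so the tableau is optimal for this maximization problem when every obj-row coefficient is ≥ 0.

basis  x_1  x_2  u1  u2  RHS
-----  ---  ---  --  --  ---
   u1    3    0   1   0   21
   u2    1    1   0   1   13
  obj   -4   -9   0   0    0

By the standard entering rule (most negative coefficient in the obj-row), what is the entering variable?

Negative obj-row entries: x_1: -4, x_2: -9.
The most negative is -9 in column x_2, so x_2 enters.

x_2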